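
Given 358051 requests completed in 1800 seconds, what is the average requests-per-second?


Formula: throughput = requests / seconds
throughput = 358051 / 1800
throughput = 198.92 requests/second

198.92 requests/second


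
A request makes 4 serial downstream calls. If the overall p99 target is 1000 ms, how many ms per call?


Formula: per_stage = total_budget / stages
per_stage = 1000 / 4
per_stage = 250.0 ms

250.0 ms


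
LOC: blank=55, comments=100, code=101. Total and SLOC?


Total LOC = blank + comment + code
Total LOC = 55 + 100 + 101 = 256
SLOC (source only) = code = 101

Total LOC: 256, SLOC: 101


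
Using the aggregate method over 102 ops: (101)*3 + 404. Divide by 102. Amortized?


Formula: Amortized cost = Total cost / Operations
Total cost = (101 * 3) + (1 * 404)
Total cost = 303 + 404 = 707
Amortized = 707 / 102 = 6.9314

6.9314


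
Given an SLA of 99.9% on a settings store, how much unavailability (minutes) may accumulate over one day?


Formula: allowed downtime = period * (100 - SLA) / 100
Period (day) = 1440 minutes
Unavailability fraction = (100 - 99.9) / 100
Allowed downtime = 1440 * (100 - 99.9) / 100
Allowed downtime = 1.44 minutes

1.44 minutes


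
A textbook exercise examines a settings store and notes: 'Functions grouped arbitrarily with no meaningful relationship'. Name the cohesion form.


Reasoning: Worst: random grouping
Type: Coincidental cohesion

Coincidental cohesion


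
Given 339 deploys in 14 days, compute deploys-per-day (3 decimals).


Formula: deployments per day = releases / days
= 339 / 14
= 24.214 deploys/day
(equivalently, 169.5 deploys/week)

24.214 deploys/day


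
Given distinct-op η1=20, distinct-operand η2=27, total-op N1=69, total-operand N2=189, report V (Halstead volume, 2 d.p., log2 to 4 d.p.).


Formula: V = N * log2(η), where N = N1 + N2 and η = η1 + η2
η = 20 + 27 = 47
N = 69 + 189 = 258
log2(47) ≈ 5.5546
V = 258 * 5.5546 = 1433.09

1433.09


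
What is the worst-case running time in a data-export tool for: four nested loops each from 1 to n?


Reasoning: four levels of nesting
Complexity: O(n^4)

O(n^4)


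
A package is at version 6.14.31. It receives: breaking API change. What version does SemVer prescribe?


Current: 6.14.31
Change category: 'breaking API change' → major bump
SemVer rule: major bump → increment MAJOR, reset MINOR and PATCH to 0
New: 7.0.0

7.0.0


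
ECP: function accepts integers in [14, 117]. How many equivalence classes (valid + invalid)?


Valid range: [14, 117]
Class 1: x < 14 — invalid
Class 2: 14 ≤ x ≤ 117 — valid
Class 3: x > 117 — invalid
Total equivalence classes: 3

3 equivalence classes


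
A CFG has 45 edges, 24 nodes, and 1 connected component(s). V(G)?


Formula: V(G) = E - N + 2P
V(G) = 45 - 24 + 2*1
V(G) = 21 + 2
V(G) = 23

23


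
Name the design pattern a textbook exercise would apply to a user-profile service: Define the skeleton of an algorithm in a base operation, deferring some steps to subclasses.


This matches the Template Method pattern

Template Method


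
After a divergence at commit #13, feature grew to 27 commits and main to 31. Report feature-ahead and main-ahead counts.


Common ancestor: commit #13
feature commits after divergence: 27 - 13 = 14
main commits after divergence: 31 - 13 = 18
feature is 14 commits ahead of main
main is 18 commits ahead of feature

feature ahead: 14, main ahead: 18


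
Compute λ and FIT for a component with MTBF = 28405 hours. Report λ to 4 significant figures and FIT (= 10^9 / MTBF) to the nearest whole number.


Formula: λ = 1 / MTBF; FIT = λ × 1e9 = 1e9 / MTBF
λ = 1 / 28405 ≈ 3.521e-05 failures/hour
FIT = 1e9 / 28405 ≈ 35205 failures per 1e9 hours (nearest whole number)

λ = 3.521e-05 /h, FIT = 35205


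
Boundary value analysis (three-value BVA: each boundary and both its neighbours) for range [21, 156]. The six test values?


Range: [21, 156]
Boundaries: just below min, min, min+1, max-1, max, just above max
Values: [20, 21, 22, 155, 156, 157]

[20, 21, 22, 155, 156, 157]


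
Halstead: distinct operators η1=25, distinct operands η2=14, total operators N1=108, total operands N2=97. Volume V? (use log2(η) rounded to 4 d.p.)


Formula: V = N * log2(η), where N = N1 + N2 and η = η1 + η2
η = 25 + 14 = 39
N = 108 + 97 = 205
log2(39) ≈ 5.2854
V = 205 * 5.2854 = 1083.51

1083.51


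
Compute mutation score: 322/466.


Mutation score = killed / total * 100
Mutation score = 322 / 466 * 100
Mutation score = 69.1%

69.1%


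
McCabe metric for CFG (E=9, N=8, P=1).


Formula: V(G) = E - N + 2P
V(G) = 9 - 8 + 2*1
V(G) = 1 + 2
V(G) = 3

3


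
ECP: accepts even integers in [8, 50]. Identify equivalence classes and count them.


Constraint: even integers in [8, 50]
Class 1: x < 8 — out-of-range invalid
Class 2: x in [8,50] but odd — wrong type invalid
Class 3: x in [8,50] and even — valid
Class 4: x > 50 — out-of-range invalid
Total equivalence classes: 4

4 equivalence classes


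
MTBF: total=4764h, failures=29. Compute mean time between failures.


Formula: MTBF = Total operating time / Number of failures
MTBF = 4764 / 29
MTBF = 164.28 hours

164.28 hours


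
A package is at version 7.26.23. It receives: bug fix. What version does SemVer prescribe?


Current: 7.26.23
Change category: 'bug fix' → patch bump
SemVer rule: patch bump → increment PATCH (MAJOR and MINOR unchanged)
New: 7.26.24

7.26.24


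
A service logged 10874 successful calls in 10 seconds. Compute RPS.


Formula: throughput = requests / seconds
throughput = 10874 / 10
throughput = 1087.4 requests/second

1087.4 requests/second


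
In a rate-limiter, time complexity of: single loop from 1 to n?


Reasoning: one pass through n items
Complexity: O(n)

O(n)


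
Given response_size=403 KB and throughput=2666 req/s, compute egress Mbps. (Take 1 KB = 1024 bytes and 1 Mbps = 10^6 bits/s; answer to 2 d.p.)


Formula: Mbps = payload_bytes * RPS * 8 / 1e6
Payload per request = 403 KB = 403 * 1024 = 412672 bytes
Total bytes/sec = 412672 * 2666 = 1100183552
Total bits/sec = 1100183552 * 8 = 8801468416
Mbps = 8801468416 / 1e6 = 8801.47

8801.47 Mbps


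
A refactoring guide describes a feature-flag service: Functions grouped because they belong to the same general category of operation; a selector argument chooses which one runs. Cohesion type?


Reasoning: Grouped by category of activity, not by data or sequence
Type: Logical cohesion

Logical cohesion


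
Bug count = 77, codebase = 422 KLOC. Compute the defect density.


Defect density = defects / KLOC
Defect density = 77 / 422
Defect density = 0.182 defects/KLOC

0.182 defects/KLOC


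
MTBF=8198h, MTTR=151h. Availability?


Availability = MTBF / (MTBF + MTTR)
Availability = 8198 / (8198 + 151)
Availability = 8198 / 8349
Availability = 98.1914%

98.1914%


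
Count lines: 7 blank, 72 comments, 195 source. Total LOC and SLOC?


Total LOC = blank + comment + code
Total LOC = 7 + 72 + 195 = 274
SLOC (source only) = code = 195

Total LOC: 274, SLOC: 195


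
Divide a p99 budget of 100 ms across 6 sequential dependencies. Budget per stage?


Formula: per_stage = total_budget / stages
per_stage = 100 / 6
per_stage = 16.67 ms

16.67 ms


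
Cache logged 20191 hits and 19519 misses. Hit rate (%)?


Formula: hit rate = hits / (hits + misses) * 100
hit rate = 20191 / (20191 + 19519) * 100
hit rate = 20191 / 39710 * 100
hit rate = 50.85%

50.85%


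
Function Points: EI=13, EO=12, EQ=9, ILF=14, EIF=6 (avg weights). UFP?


UFP = EI*4 + EO*5 + EQ*4 + ILF*10 + EIF*7
UFP = 13*4 + 12*5 + 9*4 + 14*10 + 6*7
UFP = 52 + 60 + 36 + 140 + 42
UFP = 330

330


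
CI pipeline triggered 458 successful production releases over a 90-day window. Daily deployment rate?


Formula: deployments per day = releases / days
= 458 / 90
= 5.089 deploys/day
(equivalently, 35.62 deploys/week)

5.089 deploys/day


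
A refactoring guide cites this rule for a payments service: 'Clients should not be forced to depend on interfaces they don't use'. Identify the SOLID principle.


This describes the Interface Segregation Principle (ISP)

Interface Segregation Principle (ISP)


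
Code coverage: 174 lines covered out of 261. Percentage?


Coverage = covered / total * 100
Coverage = 174 / 261 * 100
Coverage = 66.67%

66.67%


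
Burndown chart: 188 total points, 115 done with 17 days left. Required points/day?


Formula: Required rate = Remaining points / Days left
Remaining = 188 - 115 = 73 points
Required rate = 73 / 17 = 4.29 points/day

4.29 points/day


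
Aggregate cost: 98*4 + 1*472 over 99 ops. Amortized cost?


Formula: Amortized cost = Total cost / Operations
Total cost = (98 * 4) + (1 * 472)
Total cost = 392 + 472 = 864
Amortized = 864 / 99 = 8.7273

8.7273


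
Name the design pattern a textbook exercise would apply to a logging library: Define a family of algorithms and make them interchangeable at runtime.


This matches the Strategy pattern

Strategy


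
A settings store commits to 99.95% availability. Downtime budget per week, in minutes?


Formula: allowed downtime = period * (100 - SLA) / 100
Period (week) = 10080 minutes
Unavailability fraction = (100 - 99.95) / 100
Allowed downtime = 10080 * (100 - 99.95) / 100
Allowed downtime = 5.04 minutes

5.04 minutes


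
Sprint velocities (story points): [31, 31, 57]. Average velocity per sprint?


Formula: Avg velocity = Total points / Number of sprints
Points: [31, 31, 57]
Sum = 31 + 31 + 57 = 119
Avg velocity = 119 / 3 = 39.67 points/sprint

39.67 points/sprint


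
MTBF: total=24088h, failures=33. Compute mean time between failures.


Formula: MTBF = Total operating time / Number of failures
MTBF = 24088 / 33
MTBF = 729.94 hours

729.94 hours


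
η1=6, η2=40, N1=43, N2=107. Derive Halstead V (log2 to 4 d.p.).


Formula: V = N * log2(η), where N = N1 + N2 and η = η1 + η2
η = 6 + 40 = 46
N = 43 + 107 = 150
log2(46) ≈ 5.5236
V = 150 * 5.5236 = 828.54

828.54


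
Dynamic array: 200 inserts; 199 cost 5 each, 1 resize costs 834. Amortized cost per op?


Formula: Amortized cost = Total cost / Operations
Total cost = (199 * 5) + (1 * 834)
Total cost = 995 + 834 = 1829
Amortized = 1829 / 200 = 9.145

9.145


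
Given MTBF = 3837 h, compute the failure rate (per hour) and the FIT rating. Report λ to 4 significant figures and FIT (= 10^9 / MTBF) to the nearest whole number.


Formula: λ = 1 / MTBF; FIT = λ × 1e9 = 1e9 / MTBF
λ = 1 / 3837 ≈ 2.606e-04 failures/hour
FIT = 1e9 / 3837 ≈ 260620 failures per 1e9 hours (nearest whole number)

λ = 2.606e-04 /h, FIT = 260620


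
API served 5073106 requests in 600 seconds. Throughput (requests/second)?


Formula: throughput = requests / seconds
throughput = 5073106 / 600
throughput = 8455.18 requests/second

8455.18 requests/second


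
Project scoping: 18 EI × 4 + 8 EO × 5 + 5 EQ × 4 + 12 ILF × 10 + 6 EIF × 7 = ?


UFP = EI*4 + EO*5 + EQ*4 + ILF*10 + EIF*7
UFP = 18*4 + 8*5 + 5*4 + 12*10 + 6*7
UFP = 72 + 40 + 20 + 120 + 42
UFP = 294

294


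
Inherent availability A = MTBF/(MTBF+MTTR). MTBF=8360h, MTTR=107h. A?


Availability = MTBF / (MTBF + MTTR)
Availability = 8360 / (8360 + 107)
Availability = 8360 / 8467
Availability = 98.7363%

98.7363%


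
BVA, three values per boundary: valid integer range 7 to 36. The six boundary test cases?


Range: [7, 36]
Boundaries: just below min, min, min+1, max-1, max, just above max
Values: [6, 7, 8, 35, 36, 37]

[6, 7, 8, 35, 36, 37]


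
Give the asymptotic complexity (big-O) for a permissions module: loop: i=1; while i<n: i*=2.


Reasoning: i doubles each step so iterations are log2(n)
Complexity: O(log n)

O(log n)


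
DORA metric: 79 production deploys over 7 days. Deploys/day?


Formula: deployments per day = releases / days
= 79 / 7
= 11.286 deploys/day
(equivalently, 79.0 deploys/week)

11.286 deploys/day


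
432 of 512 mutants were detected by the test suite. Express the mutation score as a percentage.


Mutation score = killed / total * 100
Mutation score = 432 / 512 * 100
Mutation score = 84.38%

84.38%


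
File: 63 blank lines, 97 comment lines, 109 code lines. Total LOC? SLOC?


Total LOC = blank + comment + code
Total LOC = 63 + 97 + 109 = 269
SLOC (source only) = code = 109

Total LOC: 269, SLOC: 109


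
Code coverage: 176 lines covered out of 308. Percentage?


Coverage = covered / total * 100
Coverage = 176 / 308 * 100
Coverage = 57.14%

57.14%


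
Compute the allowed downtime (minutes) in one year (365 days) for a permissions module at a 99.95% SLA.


Formula: allowed downtime = period * (100 - SLA) / 100
Period (year (365 days)) = 525600 minutes
Unavailability fraction = (100 - 99.95) / 100
Allowed downtime = 525600 * (100 - 99.95) / 100
Allowed downtime = 262.8 minutes

262.8 minutes


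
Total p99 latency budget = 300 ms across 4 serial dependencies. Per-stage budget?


Formula: per_stage = total_budget / stages
per_stage = 300 / 4
per_stage = 75.0 ms

75.0 ms


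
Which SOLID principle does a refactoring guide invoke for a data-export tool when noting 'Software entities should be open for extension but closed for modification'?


This describes the Open/Closed Principle (OCP)

Open/Closed Principle (OCP)


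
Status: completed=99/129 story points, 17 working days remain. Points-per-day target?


Formula: Required rate = Remaining points / Days left
Remaining = 129 - 99 = 30 points
Required rate = 30 / 17 = 1.76 points/day

1.76 points/day


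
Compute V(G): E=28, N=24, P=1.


Formula: V(G) = E - N + 2P
V(G) = 28 - 24 + 2*1
V(G) = 4 + 2
V(G) = 6

6


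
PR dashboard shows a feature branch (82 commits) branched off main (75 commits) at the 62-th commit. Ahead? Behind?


Common ancestor: commit #62
feature commits after divergence: 82 - 62 = 20
main commits after divergence: 75 - 62 = 13
feature is 20 commits ahead of main
main is 13 commits ahead of feature

feature ahead: 20, main ahead: 13


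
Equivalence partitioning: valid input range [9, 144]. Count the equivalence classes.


Valid range: [9, 144]
Class 1: x < 9 — invalid
Class 2: 9 ≤ x ≤ 144 — valid
Class 3: x > 144 — invalid
Total equivalence classes: 3

3 equivalence classes


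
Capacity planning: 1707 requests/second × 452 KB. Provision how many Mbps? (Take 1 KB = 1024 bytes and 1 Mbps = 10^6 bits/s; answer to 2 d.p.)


Formula: Mbps = payload_bytes * RPS * 8 / 1e6
Payload per request = 452 KB = 452 * 1024 = 462848 bytes
Total bytes/sec = 462848 * 1707 = 790081536
Total bits/sec = 790081536 * 8 = 6320652288
Mbps = 6320652288 / 1e6 = 6320.65

6320.65 Mbps


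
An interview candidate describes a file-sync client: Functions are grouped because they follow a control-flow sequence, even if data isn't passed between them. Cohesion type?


Reasoning: Grouped by order of execution within a routine, not by data flow
Type: Procedural cohesion

Procedural cohesion


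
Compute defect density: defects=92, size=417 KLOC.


Defect density = defects / KLOC
Defect density = 92 / 417
Defect density = 0.221 defects/KLOC

0.221 defects/KLOC


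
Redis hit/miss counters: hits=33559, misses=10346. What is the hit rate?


Formula: hit rate = hits / (hits + misses) * 100
hit rate = 33559 / (33559 + 10346) * 100
hit rate = 33559 / 43905 * 100
hit rate = 76.44%

76.44%


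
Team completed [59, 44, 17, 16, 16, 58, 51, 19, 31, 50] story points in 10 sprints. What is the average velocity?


Formula: Avg velocity = Total points / Number of sprints
Points: [59, 44, 17, 16, 16, 58, 51, 19, 31, 50]
Sum = 59 + 44 + 17 + 16 + 16 + 58 + 51 + 19 + 31 + 50 = 361
Avg velocity = 361 / 10 = 36.1 points/sprint

36.1 points/sprint


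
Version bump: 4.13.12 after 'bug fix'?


Current: 4.13.12
Change category: 'bug fix' → patch bump
SemVer rule: patch bump → increment PATCH (MAJOR and MINOR unchanged)
New: 4.13.13

4.13.13


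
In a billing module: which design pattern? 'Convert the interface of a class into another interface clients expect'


This matches the Adapter pattern

Adapter


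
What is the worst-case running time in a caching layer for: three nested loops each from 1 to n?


Reasoning: three levels of nesting over n
Complexity: O(n^3)

O(n^3)


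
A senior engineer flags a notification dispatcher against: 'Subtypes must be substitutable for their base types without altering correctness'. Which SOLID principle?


This describes the Liskov Substitution Principle (LSP)

Liskov Substitution Principle (LSP)


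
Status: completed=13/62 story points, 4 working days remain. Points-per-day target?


Formula: Required rate = Remaining points / Days left
Remaining = 62 - 13 = 49 points
Required rate = 49 / 4 = 12.25 points/day

12.25 points/day


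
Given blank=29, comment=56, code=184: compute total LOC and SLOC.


Total LOC = blank + comment + code
Total LOC = 29 + 56 + 184 = 269
SLOC (source only) = code = 184

Total LOC: 269, SLOC: 184


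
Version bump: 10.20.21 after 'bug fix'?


Current: 10.20.21
Change category: 'bug fix' → patch bump
SemVer rule: patch bump → increment PATCH (MAJOR and MINOR unchanged)
New: 10.20.22

10.20.22


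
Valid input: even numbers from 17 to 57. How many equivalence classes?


Constraint: even integers in [17, 57]
Class 1: x < 17 — out-of-range invalid
Class 2: x in [17,57] but odd — wrong type invalid
Class 3: x in [17,57] and even — valid
Class 4: x > 57 — out-of-range invalid
Total equivalence classes: 4

4 equivalence classes


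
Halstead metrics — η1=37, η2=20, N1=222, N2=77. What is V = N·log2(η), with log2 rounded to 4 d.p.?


Formula: V = N * log2(η), where N = N1 + N2 and η = η1 + η2
η = 37 + 20 = 57
N = 222 + 77 = 299
log2(57) ≈ 5.8329
V = 299 * 5.8329 = 1744.04

1744.04


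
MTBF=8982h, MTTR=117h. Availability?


Availability = MTBF / (MTBF + MTTR)
Availability = 8982 / (8982 + 117)
Availability = 8982 / 9099
Availability = 98.7141%

98.7141%


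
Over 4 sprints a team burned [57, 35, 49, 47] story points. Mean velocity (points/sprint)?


Formula: Avg velocity = Total points / Number of sprints
Points: [57, 35, 49, 47]
Sum = 57 + 35 + 49 + 47 = 188
Avg velocity = 188 / 4 = 47.0 points/sprint

47.0 points/sprint


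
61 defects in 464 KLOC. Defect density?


Defect density = defects / KLOC
Defect density = 61 / 464
Defect density = 0.131 defects/KLOC

0.131 defects/KLOC


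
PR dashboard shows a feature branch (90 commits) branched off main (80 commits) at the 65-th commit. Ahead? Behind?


Common ancestor: commit #65
feature commits after divergence: 90 - 65 = 25
main commits after divergence: 80 - 65 = 15
feature is 25 commits ahead of main
main is 15 commits ahead of feature

feature ahead: 25, main ahead: 15


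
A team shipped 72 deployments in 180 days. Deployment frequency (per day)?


Formula: deployments per day = releases / days
= 72 / 180
= 0.4 deploys/day
(equivalently, 2.8 deploys/week)

0.4 deploys/day


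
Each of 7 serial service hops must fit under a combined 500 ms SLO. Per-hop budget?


Formula: per_stage = total_budget / stages
per_stage = 500 / 7
per_stage = 71.43 ms

71.43 ms


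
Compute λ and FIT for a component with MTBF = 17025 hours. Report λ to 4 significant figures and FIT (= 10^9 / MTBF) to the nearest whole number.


Formula: λ = 1 / MTBF; FIT = λ × 1e9 = 1e9 / MTBF
λ = 1 / 17025 ≈ 5.874e-05 failures/hour
FIT = 1e9 / 17025 ≈ 58737 failures per 1e9 hours (nearest whole number)

λ = 5.874e-05 /h, FIT = 58737


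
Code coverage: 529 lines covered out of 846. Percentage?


Coverage = covered / total * 100
Coverage = 529 / 846 * 100
Coverage = 62.53%

62.53%


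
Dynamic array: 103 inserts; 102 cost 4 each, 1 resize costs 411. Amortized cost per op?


Formula: Amortized cost = Total cost / Operations
Total cost = (102 * 4) + (1 * 411)
Total cost = 408 + 411 = 819
Amortized = 819 / 103 = 7.9515

7.9515


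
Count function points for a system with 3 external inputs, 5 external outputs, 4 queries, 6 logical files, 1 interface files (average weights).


UFP = EI*4 + EO*5 + EQ*4 + ILF*10 + EIF*7
UFP = 3*4 + 5*5 + 4*4 + 6*10 + 1*7
UFP = 12 + 25 + 16 + 60 + 7
UFP = 120

120


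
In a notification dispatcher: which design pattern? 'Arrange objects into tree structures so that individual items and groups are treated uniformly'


This matches the Composite pattern

Composite


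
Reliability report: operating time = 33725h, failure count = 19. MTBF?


Formula: MTBF = Total operating time / Number of failures
MTBF = 33725 / 19
MTBF = 1775.0 hours

1775.0 hours


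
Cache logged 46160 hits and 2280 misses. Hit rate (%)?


Formula: hit rate = hits / (hits + misses) * 100
hit rate = 46160 / (46160 + 2280) * 100
hit rate = 46160 / 48440 * 100
hit rate = 95.29%

95.29%


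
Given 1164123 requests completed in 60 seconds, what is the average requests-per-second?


Formula: throughput = requests / seconds
throughput = 1164123 / 60
throughput = 19402.05 requests/second

19402.05 requests/second


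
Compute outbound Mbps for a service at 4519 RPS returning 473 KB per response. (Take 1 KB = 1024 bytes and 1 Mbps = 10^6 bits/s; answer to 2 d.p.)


Formula: Mbps = payload_bytes * RPS * 8 / 1e6
Payload per request = 473 KB = 473 * 1024 = 484352 bytes
Total bytes/sec = 484352 * 4519 = 2188786688
Total bits/sec = 2188786688 * 8 = 17510293504
Mbps = 17510293504 / 1e6 = 17510.29

17510.29 Mbps


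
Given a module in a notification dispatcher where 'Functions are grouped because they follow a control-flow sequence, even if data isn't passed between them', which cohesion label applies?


Reasoning: Grouped by order of execution within a routine, not by data flow
Type: Procedural cohesion

Procedural cohesion


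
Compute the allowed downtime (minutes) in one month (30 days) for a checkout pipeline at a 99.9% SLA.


Formula: allowed downtime = period * (100 - SLA) / 100
Period (month (30 days)) = 43200 minutes
Unavailability fraction = (100 - 99.9) / 100
Allowed downtime = 43200 * (100 - 99.9) / 100
Allowed downtime = 43.2 minutes

43.2 minutes


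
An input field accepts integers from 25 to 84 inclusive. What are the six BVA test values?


Range: [25, 84]
Boundaries: just below min, min, min+1, max-1, max, just above max
Values: [24, 25, 26, 83, 84, 85]

[24, 25, 26, 83, 84, 85]


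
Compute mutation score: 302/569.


Mutation score = killed / total * 100
Mutation score = 302 / 569 * 100
Mutation score = 53.08%

53.08%


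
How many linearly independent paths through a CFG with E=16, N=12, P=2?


Formula: V(G) = E - N + 2P
V(G) = 16 - 12 + 2*2
V(G) = 4 + 4
V(G) = 8

8


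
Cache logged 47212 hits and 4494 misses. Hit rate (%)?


Formula: hit rate = hits / (hits + misses) * 100
hit rate = 47212 / (47212 + 4494) * 100
hit rate = 47212 / 51706 * 100
hit rate = 91.31%

91.31%


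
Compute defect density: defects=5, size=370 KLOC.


Defect density = defects / KLOC
Defect density = 5 / 370
Defect density = 0.014 defects/KLOC

0.014 defects/KLOC


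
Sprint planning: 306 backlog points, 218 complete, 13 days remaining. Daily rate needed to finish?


Formula: Required rate = Remaining points / Days left
Remaining = 306 - 218 = 88 points
Required rate = 88 / 13 = 6.77 points/day

6.77 points/day


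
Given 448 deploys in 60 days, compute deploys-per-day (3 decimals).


Formula: deployments per day = releases / days
= 448 / 60
= 7.467 deploys/day
(equivalently, 52.27 deploys/week)

7.467 deploys/day


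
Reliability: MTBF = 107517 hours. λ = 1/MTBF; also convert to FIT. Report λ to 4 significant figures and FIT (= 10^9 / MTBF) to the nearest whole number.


Formula: λ = 1 / MTBF; FIT = λ × 1e9 = 1e9 / MTBF
λ = 1 / 107517 ≈ 9.301e-06 failures/hour
FIT = 1e9 / 107517 ≈ 9301 failures per 1e9 hours (nearest whole number)

λ = 9.301e-06 /h, FIT = 9301


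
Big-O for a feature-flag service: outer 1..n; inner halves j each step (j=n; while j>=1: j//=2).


Reasoning: n times log n
Complexity: O(n log n)

O(n log n)


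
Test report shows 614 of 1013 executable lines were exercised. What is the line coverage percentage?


Coverage = covered / total * 100
Coverage = 614 / 1013 * 100
Coverage = 60.61%

60.61%


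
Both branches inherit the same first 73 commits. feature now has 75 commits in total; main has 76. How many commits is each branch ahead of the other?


Common ancestor: commit #73
feature commits after divergence: 75 - 73 = 2
main commits after divergence: 76 - 73 = 3
feature is 2 commits ahead of main
main is 3 commits ahead of feature

feature ahead: 2, main ahead: 3


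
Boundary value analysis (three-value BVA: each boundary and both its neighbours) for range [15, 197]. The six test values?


Range: [15, 197]
Boundaries: just below min, min, min+1, max-1, max, just above max
Values: [14, 15, 16, 196, 197, 198]

[14, 15, 16, 196, 197, 198]


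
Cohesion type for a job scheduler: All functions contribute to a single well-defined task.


Reasoning: Best: single purpose
Type: Functional cohesion

Functional cohesion


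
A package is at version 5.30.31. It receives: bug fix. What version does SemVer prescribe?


Current: 5.30.31
Change category: 'bug fix' → patch bump
SemVer rule: patch bump → increment PATCH (MAJOR and MINOR unchanged)
New: 5.30.32

5.30.32


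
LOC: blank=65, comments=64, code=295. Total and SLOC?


Total LOC = blank + comment + code
Total LOC = 65 + 64 + 295 = 424
SLOC (source only) = code = 295

Total LOC: 424, SLOC: 295


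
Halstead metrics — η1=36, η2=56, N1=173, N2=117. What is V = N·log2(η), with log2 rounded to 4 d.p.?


Formula: V = N * log2(η), where N = N1 + N2 and η = η1 + η2
η = 36 + 56 = 92
N = 173 + 117 = 290
log2(92) ≈ 6.5236
V = 290 * 6.5236 = 1891.84

1891.84


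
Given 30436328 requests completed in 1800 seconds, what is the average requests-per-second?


Formula: throughput = requests / seconds
throughput = 30436328 / 1800
throughput = 16909.07 requests/second

16909.07 requests/second


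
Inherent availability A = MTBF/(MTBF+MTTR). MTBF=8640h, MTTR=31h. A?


Availability = MTBF / (MTBF + MTTR)
Availability = 8640 / (8640 + 31)
Availability = 8640 / 8671
Availability = 99.6425%

99.6425%


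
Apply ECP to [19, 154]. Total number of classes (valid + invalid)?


Valid range: [19, 154]
Class 1: x < 19 — invalid
Class 2: 19 ≤ x ≤ 154 — valid
Class 3: x > 154 — invalid
Total equivalence classes: 3

3 equivalence classes


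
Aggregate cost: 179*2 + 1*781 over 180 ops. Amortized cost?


Formula: Amortized cost = Total cost / Operations
Total cost = (179 * 2) + (1 * 781)
Total cost = 358 + 781 = 1139
Amortized = 1139 / 180 = 6.3278

6.3278


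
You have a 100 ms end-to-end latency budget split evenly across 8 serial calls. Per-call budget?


Formula: per_stage = total_budget / stages
per_stage = 100 / 8
per_stage = 12.5 ms

12.5 ms


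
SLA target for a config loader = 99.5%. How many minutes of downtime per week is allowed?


Formula: allowed downtime = period * (100 - SLA) / 100
Period (week) = 10080 minutes
Unavailability fraction = (100 - 99.5) / 100
Allowed downtime = 10080 * (100 - 99.5) / 100
Allowed downtime = 50.4 minutes

50.4 minutes


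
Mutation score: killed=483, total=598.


Mutation score = killed / total * 100
Mutation score = 483 / 598 * 100
Mutation score = 80.77%

80.77%


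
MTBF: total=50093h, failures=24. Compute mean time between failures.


Formula: MTBF = Total operating time / Number of failures
MTBF = 50093 / 24
MTBF = 2087.21 hours

2087.21 hours


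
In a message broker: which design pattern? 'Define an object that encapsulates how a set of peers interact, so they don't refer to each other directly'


This matches the Mediator pattern

Mediator


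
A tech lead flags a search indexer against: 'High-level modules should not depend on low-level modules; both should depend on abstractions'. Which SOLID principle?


This describes the Dependency Inversion Principle (DIP)

Dependency Inversion Principle (DIP)


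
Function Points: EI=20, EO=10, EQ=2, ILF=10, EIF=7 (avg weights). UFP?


UFP = EI*4 + EO*5 + EQ*4 + ILF*10 + EIF*7
UFP = 20*4 + 10*5 + 2*4 + 10*10 + 7*7
UFP = 80 + 50 + 8 + 100 + 49
UFP = 287

287


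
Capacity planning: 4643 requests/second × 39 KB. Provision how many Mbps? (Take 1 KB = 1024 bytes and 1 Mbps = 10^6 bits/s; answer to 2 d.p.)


Formula: Mbps = payload_bytes * RPS * 8 / 1e6
Payload per request = 39 KB = 39 * 1024 = 39936 bytes
Total bytes/sec = 39936 * 4643 = 185422848
Total bits/sec = 185422848 * 8 = 1483382784
Mbps = 1483382784 / 1e6 = 1483.38

1483.38 Mbps


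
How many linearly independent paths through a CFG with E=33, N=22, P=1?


Formula: V(G) = E - N + 2P
V(G) = 33 - 22 + 2*1
V(G) = 11 + 2
V(G) = 13

13


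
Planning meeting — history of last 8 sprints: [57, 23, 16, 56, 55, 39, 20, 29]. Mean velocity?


Formula: Avg velocity = Total points / Number of sprints
Points: [57, 23, 16, 56, 55, 39, 20, 29]
Sum = 57 + 23 + 16 + 56 + 55 + 39 + 20 + 29 = 295
Avg velocity = 295 / 8 = 36.88 points/sprint

36.88 points/sprint


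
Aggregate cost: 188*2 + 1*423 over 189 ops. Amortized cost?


Formula: Amortized cost = Total cost / Operations
Total cost = (188 * 2) + (1 * 423)
Total cost = 376 + 423 = 799
Amortized = 799 / 189 = 4.2275

4.2275


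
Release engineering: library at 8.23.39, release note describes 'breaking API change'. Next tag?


Current: 8.23.39
Change category: 'breaking API change' → major bump
SemVer rule: major bump → increment MAJOR, reset MINOR and PATCH to 0
New: 9.0.0

9.0.0


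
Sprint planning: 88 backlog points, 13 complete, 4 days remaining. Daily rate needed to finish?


Formula: Required rate = Remaining points / Days left
Remaining = 88 - 13 = 75 points
Required rate = 75 / 4 = 18.75 points/day

18.75 points/day


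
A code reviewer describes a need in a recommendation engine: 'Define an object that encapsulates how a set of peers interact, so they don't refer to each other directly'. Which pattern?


This matches the Mediator pattern

Mediator


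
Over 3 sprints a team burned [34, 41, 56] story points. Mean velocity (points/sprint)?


Formula: Avg velocity = Total points / Number of sprints
Points: [34, 41, 56]
Sum = 34 + 41 + 56 = 131
Avg velocity = 131 / 3 = 43.67 points/sprint

43.67 points/sprint


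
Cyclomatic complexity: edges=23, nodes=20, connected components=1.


Formula: V(G) = E - N + 2P
V(G) = 23 - 20 + 2*1
V(G) = 3 + 2
V(G) = 5

5


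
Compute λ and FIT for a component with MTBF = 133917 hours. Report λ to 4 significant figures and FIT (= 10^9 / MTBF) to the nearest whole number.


Formula: λ = 1 / MTBF; FIT = λ × 1e9 = 1e9 / MTBF
λ = 1 / 133917 ≈ 7.467e-06 failures/hour
FIT = 1e9 / 133917 ≈ 7467 failures per 1e9 hours (nearest whole number)

λ = 7.467e-06 /h, FIT = 7467


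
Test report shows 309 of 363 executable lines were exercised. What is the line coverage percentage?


Coverage = covered / total * 100
Coverage = 309 / 363 * 100
Coverage = 85.12%

85.12%


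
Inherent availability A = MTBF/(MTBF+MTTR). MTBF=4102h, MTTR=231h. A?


Availability = MTBF / (MTBF + MTTR)
Availability = 4102 / (4102 + 231)
Availability = 4102 / 4333
Availability = 94.6688%

94.6688%


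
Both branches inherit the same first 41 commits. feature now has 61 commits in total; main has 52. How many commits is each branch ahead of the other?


Common ancestor: commit #41
feature commits after divergence: 61 - 41 = 20
main commits after divergence: 52 - 41 = 11
feature is 20 commits ahead of main
main is 11 commits ahead of feature

feature ahead: 20, main ahead: 11


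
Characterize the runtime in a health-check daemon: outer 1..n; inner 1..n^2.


Reasoning: n times n^2
Complexity: O(n^3)

O(n^3)


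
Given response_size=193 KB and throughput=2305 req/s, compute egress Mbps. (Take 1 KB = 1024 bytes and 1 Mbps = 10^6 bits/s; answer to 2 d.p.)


Formula: Mbps = payload_bytes * RPS * 8 / 1e6
Payload per request = 193 KB = 193 * 1024 = 197632 bytes
Total bytes/sec = 197632 * 2305 = 455541760
Total bits/sec = 455541760 * 8 = 3644334080
Mbps = 3644334080 / 1e6 = 3644.33

3644.33 Mbps


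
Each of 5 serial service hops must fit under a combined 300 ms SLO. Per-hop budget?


Formula: per_stage = total_budget / stages
per_stage = 300 / 5
per_stage = 60.0 ms

60.0 ms


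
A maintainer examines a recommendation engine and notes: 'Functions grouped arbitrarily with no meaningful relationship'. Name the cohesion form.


Reasoning: Worst: random grouping
Type: Coincidental cohesion

Coincidental cohesion


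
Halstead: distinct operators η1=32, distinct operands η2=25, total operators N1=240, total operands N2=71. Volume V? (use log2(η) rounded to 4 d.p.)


Formula: V = N * log2(η), where N = N1 + N2 and η = η1 + η2
η = 32 + 25 = 57
N = 240 + 71 = 311
log2(57) ≈ 5.8329
V = 311 * 5.8329 = 1814.03

1814.03


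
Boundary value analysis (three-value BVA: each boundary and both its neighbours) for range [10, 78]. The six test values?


Range: [10, 78]
Boundaries: just below min, min, min+1, max-1, max, just above max
Values: [9, 10, 11, 77, 78, 79]

[9, 10, 11, 77, 78, 79]


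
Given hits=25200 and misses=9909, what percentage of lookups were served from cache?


Formula: hit rate = hits / (hits + misses) * 100
hit rate = 25200 / (25200 + 9909) * 100
hit rate = 25200 / 35109 * 100
hit rate = 71.78%

71.78%


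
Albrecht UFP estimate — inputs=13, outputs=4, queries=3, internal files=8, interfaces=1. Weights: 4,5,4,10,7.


UFP = EI*4 + EO*5 + EQ*4 + ILF*10 + EIF*7
UFP = 13*4 + 4*5 + 3*4 + 8*10 + 1*7
UFP = 52 + 20 + 12 + 80 + 7
UFP = 171

171


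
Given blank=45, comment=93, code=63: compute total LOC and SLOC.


Total LOC = blank + comment + code
Total LOC = 45 + 93 + 63 = 201
SLOC (source only) = code = 63

Total LOC: 201, SLOC: 63


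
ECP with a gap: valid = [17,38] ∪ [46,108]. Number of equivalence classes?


Valid ranges: [17,38] and [46,108]
Class 1: x < 17 — invalid
Class 2: 17 ≤ x ≤ 38 — valid
Class 3: 38 < x < 46 — invalid (gap between ranges)
Class 4: 46 ≤ x ≤ 108 — valid
Class 5: x > 108 — invalid
Total equivalence classes: 5

5 equivalence classes


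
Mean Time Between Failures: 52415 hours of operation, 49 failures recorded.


Formula: MTBF = Total operating time / Number of failures
MTBF = 52415 / 49
MTBF = 1069.69 hours

1069.69 hours


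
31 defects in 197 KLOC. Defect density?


Defect density = defects / KLOC
Defect density = 31 / 197
Defect density = 0.157 defects/KLOC

0.157 defects/KLOC


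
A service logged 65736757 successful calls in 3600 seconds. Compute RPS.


Formula: throughput = requests / seconds
throughput = 65736757 / 3600
throughput = 18260.21 requests/second

18260.21 requests/second


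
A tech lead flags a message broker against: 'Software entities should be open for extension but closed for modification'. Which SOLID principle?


This describes the Open/Closed Principle (OCP)

Open/Closed Principle (OCP)


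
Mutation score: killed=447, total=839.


Mutation score = killed / total * 100
Mutation score = 447 / 839 * 100
Mutation score = 53.28%

53.28%


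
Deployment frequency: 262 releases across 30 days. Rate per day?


Formula: deployments per day = releases / days
= 262 / 30
= 8.733 deploys/day
(equivalently, 61.13 deploys/week)

8.733 deploys/day


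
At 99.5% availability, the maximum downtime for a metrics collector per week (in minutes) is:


Formula: allowed downtime = period * (100 - SLA) / 100
Period (week) = 10080 minutes
Unavailability fraction = (100 - 99.5) / 100
Allowed downtime = 10080 * (100 - 99.5) / 100
Allowed downtime = 50.4 minutes

50.4 minutes


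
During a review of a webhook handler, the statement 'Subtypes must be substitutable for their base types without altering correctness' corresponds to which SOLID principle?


This describes the Liskov Substitution Principle (LSP)

Liskov Substitution Principle (LSP)


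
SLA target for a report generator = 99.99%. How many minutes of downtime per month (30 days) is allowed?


Formula: allowed downtime = period * (100 - SLA) / 100
Period (month (30 days)) = 43200 minutes
Unavailability fraction = (100 - 99.99) / 100
Allowed downtime = 43200 * (100 - 99.99) / 100
Allowed downtime = 4.32 minutes

4.32 minutes


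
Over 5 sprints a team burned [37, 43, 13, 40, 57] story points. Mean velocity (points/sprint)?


Formula: Avg velocity = Total points / Number of sprints
Points: [37, 43, 13, 40, 57]
Sum = 37 + 43 + 13 + 40 + 57 = 190
Avg velocity = 190 / 5 = 38.0 points/sprint

38.0 points/sprint


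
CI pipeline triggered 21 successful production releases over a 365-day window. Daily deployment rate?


Formula: deployments per day = releases / days
= 21 / 365
= 0.058 deploys/day
(equivalently, 0.4 deploys/week)

0.058 deploys/day


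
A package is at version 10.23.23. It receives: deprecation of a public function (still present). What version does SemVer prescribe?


Current: 10.23.23
Change category: 'deprecation of a public function (still present)' → minor bump
SemVer rule: minor bump → increment MINOR, reset PATCH to 0 (MAJOR unchanged)
New: 10.24.0

10.24.0


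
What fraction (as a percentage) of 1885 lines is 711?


Coverage = covered / total * 100
Coverage = 711 / 1885 * 100
Coverage = 37.72%

37.72%


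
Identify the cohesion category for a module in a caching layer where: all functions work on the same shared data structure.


Reasoning: Functions share data
Type: Communicational cohesion

Communicational cohesion


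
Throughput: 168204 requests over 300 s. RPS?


Formula: throughput = requests / seconds
throughput = 168204 / 300
throughput = 560.68 requests/second

560.68 requests/second


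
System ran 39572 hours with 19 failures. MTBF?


Formula: MTBF = Total operating time / Number of failures
MTBF = 39572 / 19
MTBF = 2082.74 hours

2082.74 hours


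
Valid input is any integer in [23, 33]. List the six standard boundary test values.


Range: [23, 33]
Boundaries: just below min, min, min+1, max-1, max, just above max
Values: [22, 23, 24, 32, 33, 34]

[22, 23, 24, 32, 33, 34]


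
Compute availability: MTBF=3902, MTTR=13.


Availability = MTBF / (MTBF + MTTR)
Availability = 3902 / (3902 + 13)
Availability = 3902 / 3915
Availability = 99.6679%

99.6679%


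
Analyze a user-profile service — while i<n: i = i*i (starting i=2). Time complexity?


Reasoning: squaring drives double-exponential growth; iterations ~ log log n
Complexity: O(log log n)

O(log log n)


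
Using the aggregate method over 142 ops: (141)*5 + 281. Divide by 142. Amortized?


Formula: Amortized cost = Total cost / Operations
Total cost = (141 * 5) + (1 * 281)
Total cost = 705 + 281 = 986
Amortized = 986 / 142 = 6.9437

6.9437


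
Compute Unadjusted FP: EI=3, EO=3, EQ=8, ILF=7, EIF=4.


UFP = EI*4 + EO*5 + EQ*4 + ILF*10 + EIF*7
UFP = 3*4 + 3*5 + 8*4 + 7*10 + 4*7
UFP = 12 + 15 + 32 + 70 + 28
UFP = 157

157


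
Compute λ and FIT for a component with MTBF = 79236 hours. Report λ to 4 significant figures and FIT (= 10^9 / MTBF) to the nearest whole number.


Formula: λ = 1 / MTBF; FIT = λ × 1e9 = 1e9 / MTBF
λ = 1 / 79236 ≈ 1.262e-05 failures/hour
FIT = 1e9 / 79236 ≈ 12621 failures per 1e9 hours (nearest whole number)

λ = 1.262e-05 /h, FIT = 12621
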